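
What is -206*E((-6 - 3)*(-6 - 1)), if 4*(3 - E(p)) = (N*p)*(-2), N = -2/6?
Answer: 1545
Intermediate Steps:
N = -⅓ (N = -2*⅙ = -⅓ ≈ -0.33333)
E(p) = 3 - p/6 (E(p) = 3 - (-p/3)*(-2)/4 = 3 - p/6)
-206*E((-6 - 3)*(-6 - 1)) = -206*(3 - (-6 - 3)*(-6 - 1)/6) = -206*(3 - (-3)*(-7)/2) = -206*(3 - ⅙*63) = -206*(3 - 21/2) = -206*(-15/2) = 1545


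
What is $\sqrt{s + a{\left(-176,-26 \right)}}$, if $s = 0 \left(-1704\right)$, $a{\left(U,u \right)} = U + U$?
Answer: $4 i \sqrt{22} \approx 18.762 i$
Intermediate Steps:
$a{\left(U,u \right)} = 2 U$
$s = 0$
$\sqrt{s + a{\left(-176,-26 \right)}} = \sqrt{0 + 2 \left(-176\right)} = \sqrt{0 - 352} = \sqrt{-352} = 4 i \sqrt{22}$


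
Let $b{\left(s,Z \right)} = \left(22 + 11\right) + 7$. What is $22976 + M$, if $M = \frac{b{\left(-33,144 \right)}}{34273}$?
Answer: $\frac{787456488}{34273} \approx 22976.0$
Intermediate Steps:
$b{\left(s,Z \right)} = 40$ ($b{\left(s,Z \right)} = 33 + 7 = 40$)
$M = \frac{40}{34273} \approx 0.0011671$
$22976 + M = 22976 + \frac{40}{34273} = \frac{787456488}{34273}$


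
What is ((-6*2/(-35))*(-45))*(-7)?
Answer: 108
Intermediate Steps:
((-6*2/(-35))*(-45))*(-7) = (-12*(-1/35)*(-45))*(-7) = ((12/35)*(-45))*(-7) = -108/7*(-7) = 108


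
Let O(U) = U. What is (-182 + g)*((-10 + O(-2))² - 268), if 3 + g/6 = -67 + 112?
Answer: -8680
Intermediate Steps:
g = 252 (g = -18 + 6*(-67 + 112) = -18 + 6*45 = -18 + 270 = 252)
(-182 + g)*((-10 + O(-2))² - 268) = (-182 + 252)*((-10 - 2)² - 268) = 70*((-12)² - 268) = 70*(144 - 268) = 70*(-124) = -8680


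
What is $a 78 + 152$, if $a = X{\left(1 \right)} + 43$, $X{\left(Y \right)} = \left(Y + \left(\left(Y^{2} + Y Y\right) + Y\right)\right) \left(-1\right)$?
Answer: $3194$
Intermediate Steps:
$X{\left(Y \right)} = - 2 Y - 2 Y^{2}$ ($X{\left(Y \right)} = \left(Y + \left(\left(Y^{2} + Y^{2}\right) + Y\right)\right) \left(-1\right) = \left(Y + \left(2 Y^{2} + Y\right)\right) \left(-1\right) = \left(Y + \left(Y + 2 Y^{2}\right)\right) \left(-1\right) = \left(2 Y + 2 Y^{2}\right) \left(-1\right) = - 2 Y - 2 Y^{2}$)
$a = 39$ ($a = \left(-2\right) 1 \left(1 + 1\right) + 43 = \left(-2\right) 1 \cdot 2 + 43 = -4 + 43 = 39$)
$a 78 + 152 = 39 \cdot 78 + 152 = 3042 + 152 = 3194$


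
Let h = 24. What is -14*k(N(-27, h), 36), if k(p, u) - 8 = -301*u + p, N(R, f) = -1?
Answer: 151606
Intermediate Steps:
k(p, u) = 8 + p - 301*u (k(p, u) = 8 + (-301*u + p) = 8 + (p - 301*u) = 8 + p - 301*u)
-14*k(N(-27, h), 36) = -14*(8 - 1 - 301*36) = -14*(8 - 1 - 10836) = -14*(-10829) = 151606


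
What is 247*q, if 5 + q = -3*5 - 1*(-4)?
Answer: -3952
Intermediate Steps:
q = -16 (q = -5 + (-3*5 - 1*(-4)) = -5 + (-15 + 4) = -5 - 11 = -16)
247*q = 247*(-16) = -3952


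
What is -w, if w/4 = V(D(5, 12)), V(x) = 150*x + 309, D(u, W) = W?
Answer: -8436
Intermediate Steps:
V(x) = 309 + 150*x
w = 8436 (w = 4*(309 + 150*12) = 4*(309 + 1800) = 4*2109 = 8436)
-w = -1*8436 = -8436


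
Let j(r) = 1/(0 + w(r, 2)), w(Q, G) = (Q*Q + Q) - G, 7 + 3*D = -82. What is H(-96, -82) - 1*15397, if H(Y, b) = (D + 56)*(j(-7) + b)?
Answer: -702227/40 ≈ -17556.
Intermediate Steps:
D = -89/3 (D = -7/3 + (1/3)*(-82) = -7/3 - 82/3 = -89/3 ≈ -29.667)
w(Q, G) = Q + Q**2 - G (w(Q, G) = (Q**2 + Q) - G = (Q + Q**2) - G = Q + Q**2 - G)
j(r) = 1/(-2 + r + r**2) (j(r) = 1/(0 + (r + r**2 - 1*2)) = 1/(0 + (r + r**2 - 2)) = 1/(0 + (-2 + r + r**2)) = 1/(-2 + r + r**2))
H(Y, b) = 79/120 + 79*b/3 (H(Y, b) = (-89/3 + 56)*(1/(-2 - 7 + (-7)**2) + b) = 79*(1/(-2 - 7 + 49) + b)/3 = 79*(1/40 + b)/3 = 79/120 + 79*b/3)
H(-96, -82) - 1*15397 = (79/120 + (79/3)*(-82)) - 1*15397 = (79/120 - 6478/3) - 15397 = -86347/40 - 15397 = -702227/40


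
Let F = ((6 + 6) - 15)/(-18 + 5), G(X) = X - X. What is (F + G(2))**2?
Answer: 9/169 ≈ 0.053254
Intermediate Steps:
G(X) = 0
F = 3/13 (F = (12 - 15)/(-13) = -3*(-1/13) = 3/13 ≈ 0.23077)
(F + G(2))**2 = (3/13 + 0)**2 = (3/13)**2 = 9/169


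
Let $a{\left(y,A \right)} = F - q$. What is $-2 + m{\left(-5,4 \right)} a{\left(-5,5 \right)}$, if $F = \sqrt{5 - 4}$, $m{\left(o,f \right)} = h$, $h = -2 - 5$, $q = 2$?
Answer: $5$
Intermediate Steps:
$h = -7$
$m{\left(o,f \right)} = -7$
$F = 1$ ($F = \sqrt{1} = 1$)
$a{\left(y,A \right)} = -1$ ($a{\left(y,A \right)} = 1 - 2 = -1$)
$-2 + m{\left(-5,4 \right)} a{\left(-5,5 \right)} = -2 - -7 = -2 + 7 = 5$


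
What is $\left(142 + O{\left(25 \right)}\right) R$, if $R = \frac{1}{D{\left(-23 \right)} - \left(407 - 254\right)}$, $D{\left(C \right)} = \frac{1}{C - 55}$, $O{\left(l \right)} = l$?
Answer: $- \frac{13026}{11935} \approx -1.0914$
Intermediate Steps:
$D{\left(C \right)} = \frac{1}{-55 + C}$
$R = - \frac{78}{11935}$ ($R = \frac{1}{\frac{1}{-55 - 23} - \left(407 - 254\right)} = \frac{1}{\frac{1}{-78} - 153} = \frac{1}{- \frac{1}{78} - 153} = \frac{1}{- \frac{11935}{78}} = - \frac{78}{11935} \approx -0.0065354$)
$\left(142 + O{\left(25 \right)}\right) R = \left(142 + 25\right) \left(- \frac{78}{11935}\right) = 167 \left(- \frac{78}{11935}\right) = - \frac{13026}{11935}$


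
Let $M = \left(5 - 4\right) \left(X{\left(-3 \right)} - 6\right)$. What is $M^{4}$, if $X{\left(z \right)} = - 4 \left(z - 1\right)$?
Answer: $10000$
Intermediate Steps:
$X{\left(z \right)} = 4 - 4 z$ ($X{\left(z \right)} = - 4 \left(-1 + z\right) = 4 - 4 z$)
$M = 10$ ($M = \left(5 - 4\right) \left(\left(4 - -12\right) - 6\right) = 1 \left(\left(4 + 12\right) - 6\right) = 1 \left(16 - 6\right) = 1 \cdot 10 = 10$)
$M^{4} = 10^{4} = 10000$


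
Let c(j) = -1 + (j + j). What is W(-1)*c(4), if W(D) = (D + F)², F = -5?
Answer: 252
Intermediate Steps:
W(D) = (-5 + D)² (W(D) = (D - 5)² = (-5 + D)²)
c(j) = -1 + 2*j
W(-1)*c(4) = (-5 - 1)²*(-1 + 2*4) = (-6)²*(-1 + 8) = 36*7 = 252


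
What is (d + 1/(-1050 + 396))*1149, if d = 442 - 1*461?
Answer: -4759541/218 ≈ -21833.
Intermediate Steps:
d = -19 (d = 442 - 461 = -19)
(d + 1/(-1050 + 396))*1149 = (-19 + 1/(-1050 + 396))*1149 = (-19 + 1/(-654))*1149 = (-19 - 1/654)*1149 = -12427/654*1149 = -4759541/218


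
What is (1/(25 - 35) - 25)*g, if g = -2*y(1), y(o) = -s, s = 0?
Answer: 0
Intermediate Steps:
y(o) = 0 (y(o) = -1*0 = 0)
g = 0 (g = -2*0 = 0)
(1/(25 - 35) - 25)*g = (1/(25 - 35) - 25)*0 = (1/(-10) - 25)*0 = (-⅒ - 25)*0 = -251/10*0 = 0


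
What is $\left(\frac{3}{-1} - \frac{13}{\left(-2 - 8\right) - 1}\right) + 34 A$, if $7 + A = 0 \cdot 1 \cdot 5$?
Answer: $- \frac{2638}{11} \approx -239.82$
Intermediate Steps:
$A = -7$ ($A = -7 + 0 \cdot 1 \cdot 5 = -7 + 0 \cdot 5 = -7 + 0 = -7$)
$\left(\frac{3}{-1} - \frac{13}{\left(-2 - 8\right) - 1}\right) + 34 A = \left(\frac{3}{-1} - \frac{13}{\left(-2 - 8\right) - 1}\right) + 34 \left(-7\right) = \left(3 \left(-1\right) - \frac{13}{-10 - 1}\right) - 238 = \left(-3 - \frac{13}{-11}\right) - 238 = \left(-3 - - \frac{13}{11}\right) - 238 = \left(-3 + \frac{13}{11}\right) - 238 = - \frac{20}{11} - 238 = - \frac{2638}{11}$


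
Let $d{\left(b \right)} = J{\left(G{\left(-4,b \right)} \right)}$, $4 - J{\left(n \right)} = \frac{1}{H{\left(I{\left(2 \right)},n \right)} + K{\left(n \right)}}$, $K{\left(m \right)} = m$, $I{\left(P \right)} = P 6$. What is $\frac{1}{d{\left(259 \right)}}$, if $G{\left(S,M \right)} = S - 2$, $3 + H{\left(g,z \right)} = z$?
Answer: $\frac{15}{61} \approx 0.2459$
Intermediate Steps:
$I{\left(P \right)} = 6 P$
$H{\left(g,z \right)} = -3 + z$
$G{\left(S,M \right)} = -2 + S$
$J{\left(n \right)} = 4 - \frac{1}{-3 + 2 n}$ ($J{\left(n \right)} = 4 - \frac{1}{\left(-3 + n\right) + n} = 4 - \frac{1}{-3 + 2 n}$)
$d{\left(b \right)} = \frac{61}{15}$ ($d{\left(b \right)} = \frac{-13 + 8 \left(-2 - 4\right)}{-3 + 2 \left(-2 - 4\right)} = \frac{-13 + 8 \left(-6\right)}{-3 + 2 \left(-6\right)} = \frac{-13 - 48}{-3 - 12} = \frac{1}{-15} \left(-61\right) = \left(- \frac{1}{15}\right) \left(-61\right) = \frac{61}{15}$)
$\frac{1}{d{\left(259 \right)}} = \frac{1}{\frac{61}{15}} = \frac{15}{61}$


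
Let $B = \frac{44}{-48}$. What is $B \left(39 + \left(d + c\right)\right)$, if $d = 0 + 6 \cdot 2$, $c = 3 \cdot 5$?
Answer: $- \frac{121}{2} \approx -60.5$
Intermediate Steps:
$c = 15$
$B = - \frac{11}{12}$ ($B = 44 \left(- \frac{1}{48}\right) = - \frac{11}{12} \approx -0.91667$)
$d = 12$ ($d = 0 + 12 = 12$)
$B \left(39 + \left(d + c\right)\right) = - \frac{11 \left(39 + \left(12 + 15\right)\right)}{12} = - \frac{11 \left(39 + 27\right)}{12} = \left(- \frac{11}{12}\right) 66 = - \frac{121}{2}$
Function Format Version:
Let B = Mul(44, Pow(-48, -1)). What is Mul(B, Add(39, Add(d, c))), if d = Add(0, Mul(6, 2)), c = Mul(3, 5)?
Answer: Rational(-121, 2) ≈ -60.500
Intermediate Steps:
c = 15
B = Rational(-11, 12) (B = Mul(44, Rational(-1, 48)) = Rational(-11, 12) ≈ -0.91667)
d = 12 (d = Add(0, 12) = 12)
Mul(B, Add(39, Add(d, c))) = Mul(Rational(-11, 12), Add(39, Add(12, 15))) = Mul(Rational(-11, 12), Add(39, 27)) = Mul(Rational(-11, 12), 66) = Rational(-121, 2)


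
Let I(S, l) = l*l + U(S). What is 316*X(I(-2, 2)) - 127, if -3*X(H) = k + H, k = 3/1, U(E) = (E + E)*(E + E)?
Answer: -7649/3 ≈ -2549.7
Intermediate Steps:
U(E) = 4*E² (U(E) = (2*E)*(2*E) = 4*E²)
k = 3 (k = 3*1 = 3)
I(S, l) = l² + 4*S² (I(S, l) = l*l + 4*S² = l² + 4*S²)
X(H) = -1 - H/3 (X(H) = -(3 + H)/3 = -1 - H/3)
316*X(I(-2, 2)) - 127 = 316*(-1 - (2² + 4*(-2)²)/3) - 127 = 316*(-1 - (4 + 4*4)/3) - 127 = 316*(-1 - (4 + 16)/3) - 127 = 316*(-1 - ⅓*20) - 127 = 316*(-1 - 20/3) - 127 = 316*(-23/3) - 127 = -7268/3 - 127 = -7649/3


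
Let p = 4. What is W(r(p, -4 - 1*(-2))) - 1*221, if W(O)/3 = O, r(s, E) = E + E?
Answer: -233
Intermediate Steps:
r(s, E) = 2*E
W(O) = 3*O
W(r(p, -4 - 1*(-2))) - 1*221 = 3*(2*(-4 - 1*(-2))) - 1*221 = 3*(2*(-4 + 2)) - 221 = 3*(2*(-2)) - 221 = 3*(-4) - 221 = -12 - 221 = -233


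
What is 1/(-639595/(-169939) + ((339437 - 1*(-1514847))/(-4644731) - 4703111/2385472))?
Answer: 24453285775906624/34060658640774397 ≈ 0.71793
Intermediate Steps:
1/(-639595/(-169939) + ((339437 - 1*(-1514847))/(-4644731) - 4703111/2385472)) = 1/(-639595*(-1/169939) + ((339437 + 1514847)*(-1/4644731) - 4703111*1/2385472)) = 1/(58145/15449 + (1854284*(-1/4644731) - 4703111/2385472)) = 1/(58145/15449 + (-1854284/4644731 - 4703111/2385472)) = 1/(58145/15449 - 26268028020189/11079875748032) = 1/(34060658640774397/24453285775906624) = 24453285775906624/34060658640774397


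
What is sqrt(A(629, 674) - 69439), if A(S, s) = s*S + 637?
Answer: 2*sqrt(88786) ≈ 595.94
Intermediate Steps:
A(S, s) = 637 + S*s (A(S, s) = S*s + 637 = 637 + S*s)
sqrt(A(629, 674) - 69439) = sqrt((637 + 629*674) - 69439) = sqrt((637 + 423946) - 69439) = sqrt(424583 - 69439) = sqrt(355144) = 2*sqrt(88786)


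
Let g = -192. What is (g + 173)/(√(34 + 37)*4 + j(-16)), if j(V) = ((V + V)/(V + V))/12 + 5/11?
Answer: 2508/278713 - 1324224*√71/19788623 ≈ -0.55487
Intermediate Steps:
j(V) = 71/132 (j(V) = ((2*V)/((2*V)))*(1/12) + 5*(1/11) = ((2*V)*(1/(2*V)))*(1/12) + 5/11 = 1*(1/12) + 5/11 = 1/12 + 5/11 = 71/132)
(g + 173)/(√(34 + 37)*4 + j(-16)) = (-192 + 173)/(√(34 + 37)*4 + 71/132) = -19/(√71*4 + 71/132) = -19/(4*√71 + 71/132) = -19/(71/132 + 4*√71)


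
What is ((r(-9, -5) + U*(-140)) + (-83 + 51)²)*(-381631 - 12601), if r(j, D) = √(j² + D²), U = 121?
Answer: 6274596512 - 394232*√106 ≈ 6.2705e+9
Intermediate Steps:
r(j, D) = √(D² + j²)
((r(-9, -5) + U*(-140)) + (-83 + 51)²)*(-381631 - 12601) = ((√((-5)² + (-9)²) + 121*(-140)) + (-83 + 51)²)*(-381631 - 12601) = ((√(25 + 81) - 16940) + (-32)²)*(-394232) = ((√106 - 16940) + 1024)*(-394232) = ((-16940 + √106) + 1024)*(-394232) = (-15916 + √106)*(-394232) = 6274596512 - 394232*√106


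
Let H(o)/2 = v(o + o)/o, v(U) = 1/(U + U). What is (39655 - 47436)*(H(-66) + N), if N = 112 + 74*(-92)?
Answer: 453908922331/8712 ≈ 5.2102e+7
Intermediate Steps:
v(U) = 1/(2*U)
N = -6696 (N = 112 - 6808 = -6696)
H(o) = 1/(2*o²) (H(o) = 2*((1/(2*(o + o)))/o) = 2*((1/(2*((2*o))))/o) = 2*(((1/(2*o))/2)/o) = 2*((1/(4*o))/o) = 2*(1/(4*o²)) = 1/(2*o²))
(39655 - 47436)*(H(-66) + N) = (39655 - 47436)*((½)/(-66)² - 6696) = -7781*((½)*(1/4356) - 6696) = -7781*(1/8712 - 6696) = -7781*(-58335551/8712) = 453908922331/8712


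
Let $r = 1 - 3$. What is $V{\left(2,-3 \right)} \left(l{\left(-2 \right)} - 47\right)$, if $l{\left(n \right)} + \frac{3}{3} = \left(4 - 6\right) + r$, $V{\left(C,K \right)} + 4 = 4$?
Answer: $0$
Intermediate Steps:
$V{\left(C,K \right)} = 0$ ($V{\left(C,K \right)} = -4 + 4 = 0$)
$r = -2$
$l{\left(n \right)} = -5$ ($l{\left(n \right)} = -1 + \left(\left(4 - 6\right) - 2\right) = -1 - 4 = -5$)
$V{\left(2,-3 \right)} \left(l{\left(-2 \right)} - 47\right) = 0 \left(-5 - 47\right) = 0 \left(-52\right) = 0$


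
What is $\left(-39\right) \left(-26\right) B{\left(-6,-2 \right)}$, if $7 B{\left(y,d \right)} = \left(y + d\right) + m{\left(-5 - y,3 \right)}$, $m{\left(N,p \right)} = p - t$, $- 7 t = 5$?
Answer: $- \frac{30420}{49} \approx -620.82$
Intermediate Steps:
$t = - \frac{5}{7}$ ($t = \left(- \frac{1}{7}\right) 5 = - \frac{5}{7} \approx -0.71429$)
$m{\left(N,p \right)} = \frac{5}{7} + p$ ($m{\left(N,p \right)} = p - - \frac{5}{7} = p + \frac{5}{7} = \frac{5}{7} + p$)
$B{\left(y,d \right)} = \frac{26}{49} + \frac{d}{7} + \frac{y}{7}$ ($B{\left(y,d \right)} = \frac{\left(y + d\right) + \left(\frac{5}{7} + 3\right)}{7} = \frac{\left(d + y\right) + \frac{26}{7}}{7} = \frac{\frac{26}{7} + d + y}{7} = \frac{26}{49} + \frac{d}{7} + \frac{y}{7}$)
$\left(-39\right) \left(-26\right) B{\left(-6,-2 \right)} = \left(-39\right) \left(-26\right) \left(\frac{26}{49} + \frac{1}{7} \left(-2\right) + \frac{1}{7} \left(-6\right)\right) = 1014 \left(\frac{26}{49} - \frac{2}{7} - \frac{6}{7}\right) = 1014 \left(- \frac{30}{49}\right) = - \frac{30420}{49}$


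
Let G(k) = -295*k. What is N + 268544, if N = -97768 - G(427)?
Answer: 296741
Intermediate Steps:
N = 28197 (N = -97768 - (-295)*427 = -97768 - 1*(-125965) = -97768 + 125965 = 28197)
N + 268544 = 28197 + 268544 = 296741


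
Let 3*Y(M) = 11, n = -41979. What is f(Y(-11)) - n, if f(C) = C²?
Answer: 377932/9 ≈ 41992.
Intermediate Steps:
Y(M) = 11/3 (Y(M) = (⅓)*11 = 11/3)
f(Y(-11)) - n = (11/3)² - 1*(-41979) = 121/9 + 41979 = 377932/9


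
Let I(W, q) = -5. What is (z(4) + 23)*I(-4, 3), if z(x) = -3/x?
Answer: -445/4 ≈ -111.25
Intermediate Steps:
(z(4) + 23)*I(-4, 3) = (-3/4 + 23)*(-5) = (-3*¼ + 23)*(-5) = (-¾ + 23)*(-5) = (89/4)*(-5) = -445/4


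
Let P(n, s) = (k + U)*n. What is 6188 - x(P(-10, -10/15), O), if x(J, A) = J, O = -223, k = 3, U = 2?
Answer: 6238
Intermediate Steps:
P(n, s) = 5*n (P(n, s) = (3 + 2)*n = 5*n)
6188 - x(P(-10, -10/15), O) = 6188 - 5*(-10) = 6188 - 1*(-50) = 6188 + 50 = 6238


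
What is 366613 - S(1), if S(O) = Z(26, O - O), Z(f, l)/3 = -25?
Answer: 366688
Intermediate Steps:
Z(f, l) = -75 (Z(f, l) = 3*(-25) = -75)
S(O) = -75
366613 - S(1) = 366613 - 1*(-75) = 366613 + 75 = 366688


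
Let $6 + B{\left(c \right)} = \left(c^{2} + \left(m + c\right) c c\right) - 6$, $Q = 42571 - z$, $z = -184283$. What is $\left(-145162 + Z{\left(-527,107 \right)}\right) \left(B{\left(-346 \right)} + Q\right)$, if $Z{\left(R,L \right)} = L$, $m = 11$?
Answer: $5767140496610$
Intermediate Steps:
$Q = 226854$ ($Q = 42571 - -184283 = 42571 + 184283 = 226854$)
$B{\left(c \right)} = -12 + c^{2} + c^{2} \left(11 + c\right)$ ($B{\left(c \right)} = -6 - \left(6 - c^{2} - \left(11 + c\right) c c\right) = -6 - \left(6 - c^{2} - c \left(11 + c\right) c\right) = -6 - \left(6 - c^{2} - c^{2} \left(11 + c\right)\right) = -6 + \left(-6 + c^{2} + c^{2} \left(11 + c\right)\right) = -12 + c^{2} + c^{2} \left(11 + c\right)$)
$\left(-145162 + Z{\left(-527,107 \right)}\right) \left(B{\left(-346 \right)} + Q\right) = \left(-145162 + 107\right) \left(\left(-12 + \left(-346\right)^{3} + 12 \left(-346\right)^{2}\right) + 226854\right) = - 145055 \left(\left(-12 - 41421736 + 12 \cdot 119716\right) + 226854\right) = - 145055 \left(\left(-12 - 41421736 + 1436592\right) + 226854\right) = - 145055 \left(-39985156 + 226854\right) = \left(-145055\right) \left(-39758302\right) = 5767140496610$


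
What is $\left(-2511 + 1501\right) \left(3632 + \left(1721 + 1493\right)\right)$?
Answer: $-6914460$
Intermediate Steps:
$\left(-2511 + 1501\right) \left(3632 + \left(1721 + 1493\right)\right) = - 1010 \left(3632 + 3214\right) = \left(-1010\right) 6846 = -6914460$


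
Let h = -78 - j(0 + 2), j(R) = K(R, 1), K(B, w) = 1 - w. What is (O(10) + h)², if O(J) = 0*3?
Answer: 6084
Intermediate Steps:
O(J) = 0
j(R) = 0 (j(R) = 1 - 1*1 = 1 - 1 = 0)
h = -78 (h = -78 - 1*0 = -78 + 0 = -78)
(O(10) + h)² = (0 - 78)² = (-78)² = 6084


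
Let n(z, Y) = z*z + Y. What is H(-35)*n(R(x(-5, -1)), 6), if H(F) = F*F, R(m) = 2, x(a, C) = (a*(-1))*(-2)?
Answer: 12250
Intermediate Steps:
x(a, C) = 2*a (x(a, C) = -a*(-2) = 2*a)
n(z, Y) = Y + z² (n(z, Y) = z² + Y = Y + z²)
H(F) = F²
H(-35)*n(R(x(-5, -1)), 6) = (-35)²*(6 + 2²) = 1225*(6 + 4) = 1225*10 = 12250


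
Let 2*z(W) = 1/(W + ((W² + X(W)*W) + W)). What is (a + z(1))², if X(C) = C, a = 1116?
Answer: 79727041/64 ≈ 1.2457e+6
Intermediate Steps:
z(W) = 1/(2*(2*W + 2*W²)) (z(W) = 1/(2*(W + ((W² + W*W) + W))) = 1/(2*(W + ((W² + W²) + W))) = 1/(2*(W + (2*W² + W))) = 1/(2*(W + (W + 2*W²))) = 1/(2*(2*W + 2*W²)))
(a + z(1))² = (1116 + (¼)/(1*(1 + 1)))² = (1116 + (¼)*1/2)² = (1116 + (¼)*1*(½))² = (1116 + ⅛)² = (8929/8)² = 79727041/64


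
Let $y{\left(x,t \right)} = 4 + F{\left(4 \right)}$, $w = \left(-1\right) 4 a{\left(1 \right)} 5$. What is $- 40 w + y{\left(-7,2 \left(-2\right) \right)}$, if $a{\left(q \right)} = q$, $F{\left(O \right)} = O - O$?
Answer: $804$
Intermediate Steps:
$F{\left(O \right)} = 0$
$w = -20$ ($w = \left(-1\right) 4 \cdot 1 \cdot 5 = \left(-4\right) 1 \cdot 5 = \left(-4\right) 5 = -20$)
$y{\left(x,t \right)} = 4$ ($y{\left(x,t \right)} = 4 + 0 = 4$)
$- 40 w + y{\left(-7,2 \left(-2\right) \right)} = \left(-40\right) \left(-20\right) + 4 = 800 + 4 = 804$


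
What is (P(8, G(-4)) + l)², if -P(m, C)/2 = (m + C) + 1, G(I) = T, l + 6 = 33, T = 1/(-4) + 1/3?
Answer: 2809/36 ≈ 78.028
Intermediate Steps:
T = 1/12 (T = 1*(-¼) + 1*(⅓) = -¼ + ⅓ = 1/12 ≈ 0.083333)
l = 27 (l = -6 + 33 = 27)
G(I) = 1/12
P(m, C) = -2 - 2*C - 2*m (P(m, C) = -2*((m + C) + 1) = -2*((C + m) + 1) = -2*(1 + C + m) = -2 - 2*C - 2*m)
(P(8, G(-4)) + l)² = ((-2 - 2*1/12 - 2*8) + 27)² = ((-2 - ⅙ - 16) + 27)² = (-109/6 + 27)² = (53/6)² = 2809/36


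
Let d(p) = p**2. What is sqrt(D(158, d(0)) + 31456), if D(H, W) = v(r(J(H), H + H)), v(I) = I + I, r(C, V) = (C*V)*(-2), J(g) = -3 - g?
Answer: 4*sqrt(14685) ≈ 484.73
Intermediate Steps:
r(C, V) = -2*C*V
v(I) = 2*I
D(H, W) = -8*H*(-3 - H) (D(H, W) = 2*(-2*(-3 - H)*(H + H)) = 2*(-2*(-3 - H)*2*H) = 2*(-4*H*(-3 - H)) = -8*H*(-3 - H))
sqrt(D(158, d(0)) + 31456) = sqrt(8*158*(3 + 158) + 31456) = sqrt(8*158*161 + 31456) = sqrt(203504 + 31456) = sqrt(234960) = 4*sqrt(14685)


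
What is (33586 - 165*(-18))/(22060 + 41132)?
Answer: 9139/15798 ≈ 0.57849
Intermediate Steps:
(33586 - 165*(-18))/(22060 + 41132) = (33586 + 2970)/63192 = 36556*(1/63192) = 9139/15798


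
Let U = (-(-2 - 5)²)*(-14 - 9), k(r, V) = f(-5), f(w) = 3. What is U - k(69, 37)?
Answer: 1124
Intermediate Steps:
k(r, V) = 3
U = 1127 (U = -1*(-7)²*(-23) = -1*49*(-23) = -49*(-23) = 1127)
U - k(69, 37) = 1127 - 1*3 = 1127 - 3 = 1124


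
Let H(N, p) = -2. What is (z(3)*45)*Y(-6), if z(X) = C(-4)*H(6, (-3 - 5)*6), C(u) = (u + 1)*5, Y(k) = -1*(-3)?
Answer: 4050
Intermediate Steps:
Y(k) = 3
C(u) = 5 + 5*u (C(u) = (1 + u)*5 = 5 + 5*u)
z(X) = 30 (z(X) = (5 + 5*(-4))*(-2) = (5 - 20)*(-2) = -15*(-2) = 30)
(z(3)*45)*Y(-6) = (30*45)*3 = 1350*3 = 4050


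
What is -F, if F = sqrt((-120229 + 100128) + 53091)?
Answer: -sqrt(32990) ≈ -181.63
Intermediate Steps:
F = sqrt(32990) (F = sqrt(-20101 + 53091) = sqrt(32990) ≈ 181.63)
-F = -sqrt(32990)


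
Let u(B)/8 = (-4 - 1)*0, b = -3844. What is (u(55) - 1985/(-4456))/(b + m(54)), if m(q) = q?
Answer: -397/3377648 ≈ -0.00011754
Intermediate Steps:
u(B) = 0 (u(B) = 8*((-4 - 1)*0) = 8*(-5*0) = 8*0 = 0)
(u(55) - 1985/(-4456))/(b + m(54)) = (0 - 1985/(-4456))/(-3844 + 54) = (0 - 1985*(-1/4456))/(-3790) = (0 + 1985/4456)*(-1/3790) = (1985/4456)*(-1/3790) = -397/3377648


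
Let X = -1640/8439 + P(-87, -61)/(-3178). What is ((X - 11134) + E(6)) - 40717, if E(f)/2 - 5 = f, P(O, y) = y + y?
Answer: -695006746540/13409571 ≈ -51829.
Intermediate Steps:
P(O, y) = 2*y
E(f) = 10 + 2*f
X = -2091181/13409571 (X = -1640/8439 + (2*(-61))/(-3178) = -1640*1/8439 - 122*(-1/3178) = -1640/8439 + 61/1589 = -2091181/13409571 ≈ -0.15595)
((X - 11134) + E(6)) - 40717 = ((-2091181/13409571 - 11134) + (10 + 2*6)) - 40717 = (-149304254695/13409571 + (10 + 12)) - 40717 = (-149304254695/13409571 + 22) - 40717 = -149009244133/13409571 - 40717 = -695006746540/13409571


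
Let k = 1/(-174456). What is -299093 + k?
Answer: -52178568409/174456 ≈ -2.9909e+5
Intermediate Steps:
k = -1/174456 ≈ -5.7321e-6
-299093 + k = -299093 - 1/174456 = -52178568409/174456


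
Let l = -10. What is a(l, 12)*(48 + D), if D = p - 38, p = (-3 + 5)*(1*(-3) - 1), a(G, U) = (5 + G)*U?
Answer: -120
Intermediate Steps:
a(G, U) = U*(5 + G)
p = -8 (p = 2*(-3 - 1) = 2*(-4) = -8)
D = -46 (D = -8 - 38 = -46)
a(l, 12)*(48 + D) = (12*(5 - 10))*(48 - 46) = (12*(-5))*2 = -60*2 = -120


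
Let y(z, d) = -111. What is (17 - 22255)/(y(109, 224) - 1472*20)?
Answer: 22238/29551 ≈ 0.75253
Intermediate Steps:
(17 - 22255)/(y(109, 224) - 1472*20) = (17 - 22255)/(-111 - 1472*20) = -22238/(-111 - 29440) = -22238/(-29551) = -22238*(-1/29551) = 22238/29551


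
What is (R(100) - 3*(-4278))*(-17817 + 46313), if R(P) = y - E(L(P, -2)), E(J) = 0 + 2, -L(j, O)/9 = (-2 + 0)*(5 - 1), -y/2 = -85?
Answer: 370504992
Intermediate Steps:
y = 170 (y = -2*(-85) = 170)
L(j, O) = 72 (L(j, O) = -9*(-2 + 0)*(5 - 1) = -(-18)*4 = -9*(-8) = 72)
E(J) = 2
R(P) = 168 (R(P) = 170 - 1*2 = 170 - 2 = 168)
(R(100) - 3*(-4278))*(-17817 + 46313) = (168 - 3*(-4278))*(-17817 + 46313) = (168 + 12834)*28496 = 13002*28496 = 370504992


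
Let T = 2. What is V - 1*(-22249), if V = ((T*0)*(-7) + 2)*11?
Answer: 22271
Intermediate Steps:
V = 22 (V = ((2*0)*(-7) + 2)*11 = (0*(-7) + 2)*11 = (0 + 2)*11 = 2*11 = 22)
V - 1*(-22249) = 22 - 1*(-22249) = 22 + 22249 = 22271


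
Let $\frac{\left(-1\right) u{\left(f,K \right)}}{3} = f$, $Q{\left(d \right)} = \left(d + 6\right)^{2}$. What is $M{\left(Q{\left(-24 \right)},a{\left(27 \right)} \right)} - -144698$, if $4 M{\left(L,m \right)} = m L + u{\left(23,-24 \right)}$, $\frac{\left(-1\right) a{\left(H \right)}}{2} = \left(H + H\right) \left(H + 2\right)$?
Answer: $- \frac{436045}{4} \approx -1.0901 \cdot 10^{5}$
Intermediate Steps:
$a{\left(H \right)} = - 4 H \left(2 + H\right)$ ($a{\left(H \right)} = - 2 \left(H + H\right) \left(H + 2\right) = - 2 \cdot 2 H \left(2 + H\right) = - 4 H \left(2 + H\right)$)
$Q{\left(d \right)} = \left(6 + d\right)^{2}$
$u{\left(f,K \right)} = - 3 f$
$M{\left(L,m \right)} = - \frac{69}{4} + \frac{L m}{4}$ ($M{\left(L,m \right)} = \frac{m L - 69}{4} = \frac{L m - 69}{4} = \frac{-69 + L m}{4} = - \frac{69}{4} + \frac{L m}{4}$)
$M{\left(Q{\left(-24 \right)},a{\left(27 \right)} \right)} - -144698 = \left(- \frac{69}{4} + \frac{\left(6 - 24\right)^{2} \left(\left(-4\right) 27 \left(2 + 27\right)\right)}{4}\right) - -144698 = \left(- \frac{69}{4} + \frac{\left(-18\right)^{2} \left(\left(-4\right) 27 \cdot 29\right)}{4}\right) + 144698 = \left(- \frac{69}{4} + \frac{1}{4} \cdot 324 \left(-3132\right)\right) + 144698 = \left(- \frac{69}{4} - 253692\right) + 144698 = - \frac{1014837}{4} + 144698 = - \frac{436045}{4}$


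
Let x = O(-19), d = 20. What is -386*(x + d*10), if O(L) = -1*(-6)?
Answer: -79516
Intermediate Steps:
O(L) = 6
x = 6
-386*(x + d*10) = -386*(6 + 20*10) = -386*(6 + 200) = -386*206 = -79516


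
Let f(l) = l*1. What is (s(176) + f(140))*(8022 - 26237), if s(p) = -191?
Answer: 928965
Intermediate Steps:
f(l) = l
(s(176) + f(140))*(8022 - 26237) = (-191 + 140)*(8022 - 26237) = -51*(-18215) = 928965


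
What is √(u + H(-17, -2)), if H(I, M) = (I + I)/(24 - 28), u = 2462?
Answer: 9*√122/2 ≈ 49.704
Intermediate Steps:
H(I, M) = -I/2 (H(I, M) = (2*I)/(-4) = (2*I)*(-¼) = -I/2)
√(u + H(-17, -2)) = √(2462 - ½*(-17)) = √(2462 + 17/2) = √(4941/2) = 9*√122/2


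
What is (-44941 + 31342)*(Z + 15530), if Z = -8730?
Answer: -92473200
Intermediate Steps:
(-44941 + 31342)*(Z + 15530) = (-44941 + 31342)*(-8730 + 15530) = -13599*6800 = -92473200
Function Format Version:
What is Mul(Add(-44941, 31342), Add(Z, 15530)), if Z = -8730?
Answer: -92473200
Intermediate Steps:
Mul(Add(-44941, 31342), Add(Z, 15530)) = Mul(Add(-44941, 31342), Add(-8730, 15530)) = Mul(-13599, 6800) = -92473200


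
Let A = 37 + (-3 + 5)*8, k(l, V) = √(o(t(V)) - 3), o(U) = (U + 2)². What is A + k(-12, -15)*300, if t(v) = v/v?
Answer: 53 + 300*√6 ≈ 787.85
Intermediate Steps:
t(v) = 1
o(U) = (2 + U)²
k(l, V) = √6 (k(l, V) = √((2 + 1)² - 3) = √(3² - 3) = √(9 - 3) = √6)
A = 53 (A = 37 + 2*8 = 37 + 16 = 53)
A + k(-12, -15)*300 = 53 + √6*300 = 53 + 300*√6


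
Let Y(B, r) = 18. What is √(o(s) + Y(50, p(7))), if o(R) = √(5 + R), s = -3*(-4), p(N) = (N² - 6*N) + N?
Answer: √(18 + √17) ≈ 4.7035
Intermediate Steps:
p(N) = N² - 5*N
s = 12
√(o(s) + Y(50, p(7))) = √(√(5 + 12) + 18) = √(√17 + 18) = √(18 + √17)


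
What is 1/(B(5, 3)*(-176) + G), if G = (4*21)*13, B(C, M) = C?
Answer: 1/212 ≈ 0.0047170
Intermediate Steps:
G = 1092 (G = 84*13 = 1092)
1/(B(5, 3)*(-176) + G) = 1/(5*(-176) + 1092) = 1/(-880 + 1092) = 1/212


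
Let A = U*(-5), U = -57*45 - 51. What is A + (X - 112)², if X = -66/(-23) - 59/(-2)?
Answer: 41094849/2116 ≈ 19421.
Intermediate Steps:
X = 1489/46 (X = -66*(-1/23) - 59*(-½) = 66/23 + 59/2 = 1489/46 ≈ 32.370)
U = -2616 (U = -2565 - 51 = -2616)
A = 13080 (A = -2616*(-5) = 13080)
A + (X - 112)² = 13080 + (1489/46 - 112)² = 13080 + (-3663/46)² = 13080 + 13417569/2116 = 41094849/2116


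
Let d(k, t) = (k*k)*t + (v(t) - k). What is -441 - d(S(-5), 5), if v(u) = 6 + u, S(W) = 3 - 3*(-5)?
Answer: -2054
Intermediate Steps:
S(W) = 18 (S(W) = 3 + 15 = 18)
d(k, t) = 6 + t - k + t*k**2 (d(k, t) = (k*k)*t + ((6 + t) - k) = k**2*t + (6 + t - k) = t*k**2 + (6 + t - k) = 6 + t - k + t*k**2)
-441 - d(S(-5), 5) = -441 - (6 + 5 - 1*18 + 5*18**2) = -441 - (6 + 5 - 18 + 5*324) = -441 - (6 + 5 - 18 + 1620) = -441 - 1*1613 = -441 - 1613 = -2054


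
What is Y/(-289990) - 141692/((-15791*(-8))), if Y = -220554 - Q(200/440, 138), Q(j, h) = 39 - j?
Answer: -18180590997/50371552990 ≈ -0.36093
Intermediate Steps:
Y = -2426518/11 (Y = -220554 - (39 - 200/440) = -220554 - (39 - 1*5/11) = -220554 - (39 - 5/11) = -220554 - 1*424/11 = -220554 - 424/11 = -2426518/11 ≈ -2.2059e+5)
Y/(-289990) - 141692/((-15791*(-8))) = -2426518/11/(-289990) - 141692/((-15791*(-8))) = -2426518/11*(-1/289990) - 141692/126328 = 1213259/1594945 - 141692*1/126328 = 1213259/1594945 - 35423/31582 = -18180590997/50371552990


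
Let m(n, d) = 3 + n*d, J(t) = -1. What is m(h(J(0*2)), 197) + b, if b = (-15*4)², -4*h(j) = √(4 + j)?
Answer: 3603 - 197*√3/4 ≈ 3517.7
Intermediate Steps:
h(j) = -√(4 + j)/4
m(n, d) = 3 + d*n
b = 3600 (b = (-60)² = 3600)
m(h(J(0*2)), 197) + b = (3 + 197*(-√(4 - 1)/4)) + 3600 = (3 + 197*(-√3/4)) + 3600 = (3 - 197*√3/4) + 3600 = 3603 - 197*√3/4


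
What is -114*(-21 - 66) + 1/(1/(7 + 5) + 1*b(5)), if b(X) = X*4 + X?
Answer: 2985330/301 ≈ 9918.0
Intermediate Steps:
b(X) = 5*X (b(X) = 4*X + X = 5*X)
-114*(-21 - 66) + 1/(1/(7 + 5) + 1*b(5)) = -114*(-21 - 66) + 1/(1/(7 + 5) + 1*(5*5)) = -114*(-87) + 1/(1/12 + 1*25) = 9918 + 1/(1/12 + 25) = 9918 + 1/(301/12) = 9918 + 12/301 = 2985330/301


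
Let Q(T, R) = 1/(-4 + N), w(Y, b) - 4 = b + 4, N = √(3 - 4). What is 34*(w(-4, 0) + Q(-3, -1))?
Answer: 264 - 2*I ≈ 264.0 - 2.0*I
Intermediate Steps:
N = I (N = √(-1) = I ≈ 1.0*I)
w(Y, b) = 8 + b (w(Y, b) = 4 + (b + 4) = 4 + (4 + b) = 8 + b)
Q(T, R) = (-4 - I)/17 (Q(T, R) = 1/(-4 + I) = (-4 - I)/17)
34*(w(-4, 0) + Q(-3, -1)) = 34*((8 + 0) + (-4/17 - I/17)) = 34*(8 + (-4/17 - I/17)) = 34*(132/17 - I/17) = 264 - 2*I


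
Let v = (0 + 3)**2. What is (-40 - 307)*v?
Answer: -3123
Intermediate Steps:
v = 9 (v = 3**2 = 9)
(-40 - 307)*v = (-40 - 307)*9 = -347*9 = -3123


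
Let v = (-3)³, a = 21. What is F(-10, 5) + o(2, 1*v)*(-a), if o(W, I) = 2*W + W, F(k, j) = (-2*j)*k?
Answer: -26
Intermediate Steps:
v = -27
F(k, j) = -2*j*k
o(W, I) = 3*W
F(-10, 5) + o(2, 1*v)*(-a) = -2*5*(-10) + (3*2)*(-1*21) = 100 + 6*(-21) = 100 - 126 = -26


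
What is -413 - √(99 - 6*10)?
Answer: -413 - √39 ≈ -419.25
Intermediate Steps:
-413 - √(99 - 6*10) = -413 - √(99 - 60) = -413 - √39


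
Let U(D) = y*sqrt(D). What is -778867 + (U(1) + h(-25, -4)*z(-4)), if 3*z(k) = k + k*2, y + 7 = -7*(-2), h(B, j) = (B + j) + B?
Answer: -778644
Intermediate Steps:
h(B, j) = j + 2*B
y = 7 (y = -7 - 7*(-2) = -7 + 14 = 7)
z(k) = k (z(k) = (k + k*2)/3 = (k + 2*k)/3 = (3*k)/3 = k)
U(D) = 7*sqrt(D)
-778867 + (U(1) + h(-25, -4)*z(-4)) = -778867 + (7*sqrt(1) + (-4 + 2*(-25))*(-4)) = -778867 + (7*1 + (-4 - 50)*(-4)) = -778867 + (7 - 54*(-4)) = -778867 + (7 + 216) = -778867 + 223 = -778644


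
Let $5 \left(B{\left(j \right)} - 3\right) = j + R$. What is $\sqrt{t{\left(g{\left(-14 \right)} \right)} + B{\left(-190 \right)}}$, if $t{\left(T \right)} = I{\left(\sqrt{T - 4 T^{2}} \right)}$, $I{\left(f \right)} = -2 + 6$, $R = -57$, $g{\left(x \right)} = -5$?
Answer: $\frac{2 i \sqrt{265}}{5} \approx 6.5115 i$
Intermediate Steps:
$I{\left(f \right)} = 4$
$t{\left(T \right)} = 4$
$B{\left(j \right)} = - \frac{42}{5} + \frac{j}{5}$ ($B{\left(j \right)} = 3 + \frac{j - 57}{5} = 3 + \frac{-57 + j}{5} = 3 + \left(- \frac{57}{5} + \frac{j}{5}\right) = - \frac{42}{5} + \frac{j}{5}$)
$\sqrt{t{\left(g{\left(-14 \right)} \right)} + B{\left(-190 \right)}} = \sqrt{4 + \left(- \frac{42}{5} + \frac{1}{5} \left(-190\right)\right)} = \sqrt{4 - \frac{232}{5}} = \sqrt{- \frac{212}{5}} = \frac{2 i \sqrt{265}}{5}$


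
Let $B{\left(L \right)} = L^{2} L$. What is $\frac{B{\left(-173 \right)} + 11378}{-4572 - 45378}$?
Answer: $\frac{1722113}{16650} \approx 103.43$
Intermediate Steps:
$B{\left(L \right)} = L^{3}$
$\frac{B{\left(-173 \right)} + 11378}{-4572 - 45378} = \frac{\left(-173\right)^{3} + 11378}{-4572 - 45378} = \frac{-5177717 + 11378}{-49950} = \left(-5166339\right) \left(- \frac{1}{49950}\right) = \frac{1722113}{16650}$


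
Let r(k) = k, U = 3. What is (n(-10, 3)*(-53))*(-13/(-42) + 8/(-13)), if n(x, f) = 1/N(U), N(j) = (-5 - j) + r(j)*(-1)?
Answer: -8851/6006 ≈ -1.4737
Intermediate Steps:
N(j) = -5 - 2*j (N(j) = (-5 - j) + j*(-1) = (-5 - j) - j = -5 - 2*j)
n(x, f) = -1/11 (n(x, f) = 1/(-5 - 2*3) = 1/(-5 - 6) = 1/(-11) = -1/11)
(n(-10, 3)*(-53))*(-13/(-42) + 8/(-13)) = (-1/11*(-53))*(-13/(-42) + 8/(-13)) = 53*(-13*(-1/42) + 8*(-1/13))/11 = 53*(13/42 - 8/13)/11 = (53/11)*(-167/546) = -8851/6006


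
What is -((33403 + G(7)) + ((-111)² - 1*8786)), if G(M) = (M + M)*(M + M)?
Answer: -37134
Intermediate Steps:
G(M) = 4*M² (G(M) = (2*M)*(2*M) = 4*M²)
-((33403 + G(7)) + ((-111)² - 1*8786)) = -((33403 + 4*7²) + ((-111)² - 1*8786)) = -((33403 + 4*49) + (12321 - 8786)) = -((33403 + 196) + 3535) = -(33599 + 3535) = -1*37134 = -37134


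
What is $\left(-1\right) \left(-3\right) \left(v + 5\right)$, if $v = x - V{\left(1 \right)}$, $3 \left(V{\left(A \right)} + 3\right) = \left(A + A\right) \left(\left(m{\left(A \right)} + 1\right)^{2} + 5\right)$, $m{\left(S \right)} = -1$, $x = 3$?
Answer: $23$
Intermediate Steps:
$V{\left(A \right)} = -3 + \frac{10 A}{3}$ ($V{\left(A \right)} = -3 + \frac{\left(A + A\right) \left(\left(-1 + 1\right)^{2} + 5\right)}{3} = -3 + \frac{2 A \left(0^{2} + 5\right)}{3} = -3 + \frac{2 A \left(0 + 5\right)}{3} = -3 + \frac{2 A 5}{3} = -3 + \frac{10 A}{3}$)
$v = \frac{8}{3}$ ($v = 3 - \left(-3 + \frac{10}{3} \cdot 1\right) = 3 - \left(-3 + \frac{10}{3}\right) = 3 - \frac{1}{3} = \frac{8}{3} \approx 2.6667$)
$\left(-1\right) \left(-3\right) \left(v + 5\right) = \left(-1\right) \left(-3\right) \left(\frac{8}{3} + 5\right) = 3 \cdot \frac{23}{3} = 23$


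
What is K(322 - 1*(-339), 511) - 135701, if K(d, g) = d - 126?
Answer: -135166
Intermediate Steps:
K(d, g) = -126 + d
K(322 - 1*(-339), 511) - 135701 = (-126 + (322 - 1*(-339))) - 135701 = (-126 + (322 + 339)) - 135701 = (-126 + 661) - 135701 = 535 - 135701 = -135166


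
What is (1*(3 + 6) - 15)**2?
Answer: 36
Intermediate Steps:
(1*(3 + 6) - 15)**2 = (1*9 - 15)**2 = (9 - 15)**2 = (-6)**2 = 36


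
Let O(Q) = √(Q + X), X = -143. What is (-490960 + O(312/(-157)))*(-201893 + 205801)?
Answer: -1918671680 + 3908*I*√3573791/157 ≈ -1.9187e+9 + 47057.0*I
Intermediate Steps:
O(Q) = √(-143 + Q) (O(Q) = √(Q - 143) = √(-143 + Q))
(-490960 + O(312/(-157)))*(-201893 + 205801) = (-490960 + √(-143 + 312/(-157)))*(-201893 + 205801) = (-490960 + √(-143 + 312*(-1/157)))*3908 = (-490960 + √(-143 - 312/157))*3908 = (-490960 + √(-22763/157))*3908 = (-490960 + I*√3573791/157)*3908 = -1918671680 + 3908*I*√3573791/157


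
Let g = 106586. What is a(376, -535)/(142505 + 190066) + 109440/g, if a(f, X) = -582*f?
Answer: 2178690448/5907902101 ≈ 0.36878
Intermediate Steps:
a(376, -535)/(142505 + 190066) + 109440/g = (-582*376)/(142505 + 190066) + 109440/106586 = -218832/332571 + 109440*(1/106586) = -218832*1/332571 + 54720/53293 = -72944/110857 + 54720/53293 = 2178690448/5907902101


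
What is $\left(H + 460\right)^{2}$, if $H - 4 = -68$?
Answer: $156816$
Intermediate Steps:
$H = -64$ ($H = 4 - 68 = -64$)
$\left(H + 460\right)^{2} = \left(-64 + 460\right)^{2} = 396^{2} = 156816$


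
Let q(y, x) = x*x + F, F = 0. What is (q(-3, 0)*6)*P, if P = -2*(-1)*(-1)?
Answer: 0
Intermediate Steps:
q(y, x) = x² (q(y, x) = x*x + 0 = x² + 0 = x²)
P = -2 (P = 2*(-1) = -2)
(q(-3, 0)*6)*P = (0²*6)*(-2) = (0*6)*(-2) = 0*(-2) = 0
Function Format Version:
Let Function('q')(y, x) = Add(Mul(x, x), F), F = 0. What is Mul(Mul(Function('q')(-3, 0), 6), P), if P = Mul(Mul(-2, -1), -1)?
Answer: 0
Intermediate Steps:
Function('q')(y, x) = Pow(x, 2) (Function('q')(y, x) = Add(Mul(x, x), 0) = Add(Pow(x, 2), 0) = Pow(x, 2))
P = -2 (P = Mul(2, -1) = -2)
Mul(Mul(Function('q')(-3, 0), 6), P) = Mul(Mul(Pow(0, 2), 6), -2) = Mul(Mul(0, 6), -2) = Mul(0, -2) = 0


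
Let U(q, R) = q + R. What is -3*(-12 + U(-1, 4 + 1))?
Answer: 24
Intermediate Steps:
U(q, R) = R + q
-3*(-12 + U(-1, 4 + 1)) = -3*(-12 + ((4 + 1) - 1)) = -3*(-12 + (5 - 1)) = -3*(-12 + 4) = -3*(-8) = 24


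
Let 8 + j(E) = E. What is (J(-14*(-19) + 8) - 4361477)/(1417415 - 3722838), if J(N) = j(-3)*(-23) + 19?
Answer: 4361205/2305423 ≈ 1.8917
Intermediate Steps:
j(E) = -8 + E
J(N) = 272 (J(N) = (-8 - 3)*(-23) + 19 = -11*(-23) + 19 = 253 + 19 = 272)
(J(-14*(-19) + 8) - 4361477)/(1417415 - 3722838) = (272 - 4361477)/(1417415 - 3722838) = -4361205/(-2305423) = -4361205*(-1/2305423) = 4361205/2305423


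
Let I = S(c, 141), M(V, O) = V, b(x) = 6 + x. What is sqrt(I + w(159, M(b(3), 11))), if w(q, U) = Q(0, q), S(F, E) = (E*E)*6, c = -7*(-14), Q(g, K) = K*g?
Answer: 141*sqrt(6) ≈ 345.38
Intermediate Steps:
c = 98
S(F, E) = 6*E**2 (S(F, E) = E**2*6 = 6*E**2)
w(q, U) = 0 (w(q, U) = q*0 = 0)
I = 119286 (I = 6*141**2 = 6*19881 = 119286)
sqrt(I + w(159, M(b(3), 11))) = sqrt(119286 + 0) = sqrt(119286) = 141*sqrt(6)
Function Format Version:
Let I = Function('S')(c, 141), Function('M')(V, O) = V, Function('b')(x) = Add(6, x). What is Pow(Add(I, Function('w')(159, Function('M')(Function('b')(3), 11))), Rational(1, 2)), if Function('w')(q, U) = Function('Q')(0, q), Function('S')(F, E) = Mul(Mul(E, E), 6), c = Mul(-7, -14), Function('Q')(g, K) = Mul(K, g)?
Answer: Mul(141, Pow(6, Rational(1, 2))) ≈ 345.38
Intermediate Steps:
c = 98
Function('S')(F, E) = Mul(6, Pow(E, 2)) (Function('S')(F, E) = Mul(Pow(E, 2), 6) = Mul(6, Pow(E, 2)))
Function('w')(q, U) = 0 (Function('w')(q, U) = Mul(q, 0) = 0)
I = 119286 (I = Mul(6, Pow(141, 2)) = Mul(6, 19881) = 119286)
Pow(Add(I, Function('w')(159, Function('M')(Function('b')(3), 11))), Rational(1, 2)) = Pow(Add(119286, 0), Rational(1, 2)) = Pow(119286, Rational(1, 2)) = Mul(141, Pow(6, Rational(1, 2)))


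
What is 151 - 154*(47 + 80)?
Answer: -19407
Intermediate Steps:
151 - 154*(47 + 80) = 151 - 154*127 = 151 - 19558 = -19407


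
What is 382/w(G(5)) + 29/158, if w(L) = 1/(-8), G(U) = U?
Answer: -482819/158 ≈ -3055.8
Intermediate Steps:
w(L) = -⅛
382/w(G(5)) + 29/158 = 382/(-⅛) + 29/158 = 382*(-8) + 29*(1/158) = -3056 + 29/158 = -482819/158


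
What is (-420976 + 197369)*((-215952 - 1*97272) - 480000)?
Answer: 177370438968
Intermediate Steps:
(-420976 + 197369)*((-215952 - 1*97272) - 480000) = -223607*((-215952 - 97272) - 480000) = -223607*(-313224 - 480000) = -223607*(-793224) = 177370438968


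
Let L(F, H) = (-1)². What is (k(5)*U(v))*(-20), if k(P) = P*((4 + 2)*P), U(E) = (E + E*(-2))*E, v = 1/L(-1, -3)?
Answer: 3000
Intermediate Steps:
L(F, H) = 1
v = 1 (v = 1/1 = 1)
U(E) = -E² (U(E) = (E - 2*E)*E = (-E)*E = -E²)
k(P) = 6*P² (k(P) = P*(6*P) = 6*P²)
(k(5)*U(v))*(-20) = ((6*5²)*(-1*1²))*(-20) = ((6*25)*(-1*1))*(-20) = (150*(-1))*(-20) = -150*(-20) = 3000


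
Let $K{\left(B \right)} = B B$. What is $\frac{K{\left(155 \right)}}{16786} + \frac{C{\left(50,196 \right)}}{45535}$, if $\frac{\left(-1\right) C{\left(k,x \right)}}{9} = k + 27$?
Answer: $\frac{154620811}{109192930} \approx 1.416$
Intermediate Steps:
$C{\left(k,x \right)} = -243 - 9 k$ ($C{\left(k,x \right)} = - 9 \left(k + 27\right) = - 9 \left(27 + k\right) = -243 - 9 k$)
$K{\left(B \right)} = B^{2}$
$\frac{K{\left(155 \right)}}{16786} + \frac{C{\left(50,196 \right)}}{45535} = \frac{155^{2}}{16786} + \frac{-243 - 450}{45535} = 24025 \cdot \frac{1}{16786} + \left(-243 - 450\right) \frac{1}{45535} = \frac{24025}{16786} - \frac{99}{6505} = \frac{154620811}{109192930}$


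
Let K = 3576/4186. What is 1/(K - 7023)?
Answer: -2093/14697351 ≈ -0.00014241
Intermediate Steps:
K = 1788/2093 (K = 3576*(1/4186) = 1788/2093 ≈ 0.85428)
1/(K - 7023) = 1/(1788/2093 - 7023) = 1/(-14697351/2093) = -2093/14697351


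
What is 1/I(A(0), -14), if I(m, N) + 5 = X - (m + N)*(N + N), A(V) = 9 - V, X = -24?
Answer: -1/169 ≈ -0.0059172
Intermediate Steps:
I(m, N) = -29 - 2*N*(N + m) (I(m, N) = -5 + (-24 - (m + N)*(N + N)) = -5 + (-24 - (N + m)*2*N) = -5 + (-24 - 2*N*(N + m)) = -29 - 2*N*(N + m))
1/I(A(0), -14) = 1/(-29 - 2*(-14)² - 2*(-14)*(9 - 1*0)) = 1/(-29 - 2*196 - 2*(-14)*(9 + 0)) = 1/(-29 - 392 - 2*(-14)*9) = 1/(-29 - 392 + 252) = 1/(-169) = -1/169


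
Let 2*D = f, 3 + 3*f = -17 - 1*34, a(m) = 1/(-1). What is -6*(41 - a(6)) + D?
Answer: -261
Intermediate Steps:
a(m) = -1 (a(m) = 1*(-1) = -1)
f = -18 (f = -1 + (-17 - 1*34)/3 = -1 + (-17 - 34)/3 = -1 + (1/3)*(-51) = -1 - 17 = -18)
D = -9 (D = (1/2)*(-18) = -9)
-6*(41 - a(6)) + D = -6*(41 - 1*(-1)) - 9 = -6*(41 + 1) - 9 = -6*42 - 9 = -252 - 9 = -261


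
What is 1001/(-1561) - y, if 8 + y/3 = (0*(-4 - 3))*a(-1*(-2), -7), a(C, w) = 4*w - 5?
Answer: 5209/223 ≈ 23.359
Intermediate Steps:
a(C, w) = -5 + 4*w
y = -24 (y = -24 + 3*((0*(-4 - 3))*(-5 + 4*(-7))) = -24 + 3*((0*(-7))*(-5 - 28)) = -24 + 3*(0*(-33)) = -24 + 3*0 = -24 + 0 = -24)
1001/(-1561) - y = 1001/(-1561) - 1*(-24) = 1001*(-1/1561) + 24 = -143/223 + 24 = 5209/223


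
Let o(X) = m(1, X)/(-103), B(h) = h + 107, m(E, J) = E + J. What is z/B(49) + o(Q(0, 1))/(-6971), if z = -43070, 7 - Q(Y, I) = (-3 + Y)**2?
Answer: -15462410033/56005014 ≈ -276.09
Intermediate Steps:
Q(Y, I) = 7 - (-3 + Y)**2
B(h) = 107 + h
o(X) = -1/103 - X/103 (o(X) = (1 + X)/(-103) = (1 + X)*(-1/103) = -1/103 - X/103)
z/B(49) + o(Q(0, 1))/(-6971) = -43070/(107 + 49) + (-1/103 - (7 - (-3 + 0)**2)/103)/(-6971) = -43070/156 + (-1/103 - (7 - 1*(-3)**2)/103)*(-1/6971) = -43070*1/156 + (-1/103 - (7 - 1*9)/103)*(-1/6971) = -21535/78 + (-1/103 - (7 - 9)/103)*(-1/6971) = -21535/78 + (-1/103 - 1/103*(-2))*(-1/6971) = -21535/78 + (-1/103 + 2/103)*(-1/6971) = -21535/78 + (1/103)*(-1/6971) = -21535/78 - 1/718013 = -15462410033/56005014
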